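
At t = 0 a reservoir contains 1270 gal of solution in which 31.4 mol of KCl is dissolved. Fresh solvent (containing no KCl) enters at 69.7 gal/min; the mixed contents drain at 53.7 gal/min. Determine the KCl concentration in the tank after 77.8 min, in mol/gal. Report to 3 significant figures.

Let m(t) be the amount of KCl. Volume: V(t) = V₀ + (Q_in − Q_out) t = 1270 + 16.000 t; V(77.8) = 2514.8 gal.
Species balance (pure solvent in): dm/dt = −Q_out · m/V(t).
dm/m = −Q_out dt/(V₀ + 16.000 t); integrating gives ln(m/m₀) = −(Q_out/(Q_in−Q_out)) ln(V/V₀).
m = m₀ (V₀/V)^(Q_out/(Q_in−Q_out)) = 31.4 × (1270/2514.8)^(3.3563) = 3.1705 mol.
C = m/V = 3.1705/2514.8 = 0.0012607 mol/gal.

0.00126 mol/gal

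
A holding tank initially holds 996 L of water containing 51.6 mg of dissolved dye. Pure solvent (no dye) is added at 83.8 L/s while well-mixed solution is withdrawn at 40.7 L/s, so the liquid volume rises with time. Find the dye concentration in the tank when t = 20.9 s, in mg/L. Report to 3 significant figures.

Total volume: dV/dt = Q_in − Q_out = 43.100 L/s, so V(t) = 996 + 43.100 t and V(20.9) = 1896.8 L.
Species balance (pure solvent in): dm/dt = −Q_out · m/V(t).
dm/m = −Q_out dt/(V₀ + 43.100 t); integrating gives ln(m/m₀) = −(Q_out/(Q_in−Q_out)) ln(V/V₀).
m = m₀ (V₀/V)^(Q_out/(Q_in−Q_out)) = 51.6 × (996/1896.8)^(0.94432) = 28.085 mg.
C = m/V = 28.085/1896.8 = 0.014806 mg/L.

0.0148 mg/L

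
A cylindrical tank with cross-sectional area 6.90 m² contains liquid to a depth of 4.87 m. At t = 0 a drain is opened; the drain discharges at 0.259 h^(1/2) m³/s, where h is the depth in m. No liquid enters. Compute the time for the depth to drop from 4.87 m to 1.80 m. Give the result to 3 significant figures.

46.1 s

Volume balance on the tank: A dh/dt = −0.259 √h.
∫ h^(−1/2) dh = −(0.259/A) ∫ dt, giving 2√h = 2√h₀ − (0.259/A) t.
t = 2A(√h₀ − √h)/0.259 = 2·6.90·(√4.87 − √1.80)/0.259
  = 13.800 × (2.2068 − 1.3416) / 0.259 = 46.098 s.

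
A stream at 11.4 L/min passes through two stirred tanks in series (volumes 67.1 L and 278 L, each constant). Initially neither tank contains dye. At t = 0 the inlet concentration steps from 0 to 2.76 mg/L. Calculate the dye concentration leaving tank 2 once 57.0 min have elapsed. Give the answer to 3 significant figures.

2.41 mg/L

Each tank obeys Vᵢ dCᵢ/dt = Q(Cᵢ₋₁ − Cᵢ), so τᵢ = Vᵢ/Q.
τ₁ = 67.1/11.4 = 5.8860 min; τ₂ = 278/11.4 = 24.386 min.
Solving the cascade with C₁(0)=C₂(0)=0 gives C₂(t) = C_in[1 − (τ₁ e^(−t/τ₁) − τ₂ e^(−t/τ₂))/(τ₁ − τ₂)].
At t = 57.0: e^(−t/τ₁) = 6.2269e-05, e^(−t/τ₂) = 0.096577.
C₂ = 2.76·[1 − (5.8860·6.2269e-05 − 24.386·0.096577)/(-18.500)] = 2.76·0.87272 = 2.4087 mg/L.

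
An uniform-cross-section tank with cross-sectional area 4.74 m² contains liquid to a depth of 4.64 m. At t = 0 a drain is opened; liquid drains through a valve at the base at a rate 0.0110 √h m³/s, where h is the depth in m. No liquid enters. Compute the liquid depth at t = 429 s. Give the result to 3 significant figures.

With no inflow, A dh/dt = −0.0110 √h.
∫ h^(−1/2) dh = −(0.0110/A) ∫ dt, giving 2√h = 2√h₀ − (0.0110/A) t.
√h = √4.64 − 0.0110·429/(2·4.74) = 2.1541 − 0.49778 = 1.6563.
h = 1.6563² = 2.7433 m.

2.74 m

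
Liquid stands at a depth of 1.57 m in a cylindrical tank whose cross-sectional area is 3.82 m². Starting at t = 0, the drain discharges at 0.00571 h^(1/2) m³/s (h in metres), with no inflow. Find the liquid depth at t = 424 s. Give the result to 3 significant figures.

0.876 m

Unsteady balance on liquid volume: A dh/dt = −0.00571 √h.
Separate and integrate: 2(√h − √h₀) = −(0.00571/A) t.
√h = √1.57 − 0.00571·424/(2·3.82) = 1.2530 − 0.31689 = 0.93611.
h = 0.93611² = 0.87630 m.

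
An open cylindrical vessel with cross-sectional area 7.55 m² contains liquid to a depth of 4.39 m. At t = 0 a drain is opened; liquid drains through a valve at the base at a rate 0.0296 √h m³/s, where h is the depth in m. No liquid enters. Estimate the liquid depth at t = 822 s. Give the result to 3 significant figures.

0.234 m

Unsteady balance on liquid volume: A dh/dt = −0.0296 √h.
This is separable: 2 d(√h)/dt = −0.0296/A, so √h = √h₀ − (0.0296/(2A)) t.
√h = √4.39 − 0.0296·822/(2·7.55) = 2.0952 − 1.6113 = 0.48389.
h = 0.48389² = 0.23415 m.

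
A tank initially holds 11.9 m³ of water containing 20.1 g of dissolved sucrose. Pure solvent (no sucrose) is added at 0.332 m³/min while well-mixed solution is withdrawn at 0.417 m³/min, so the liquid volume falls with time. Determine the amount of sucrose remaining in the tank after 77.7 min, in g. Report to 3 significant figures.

Let m(t) be the amount of sucrose. Volume: V(t) = V₀ + (Q_in − Q_out) t = 11.9 − 0.085000 t; V(77.7) = 5.2955 m³.
No sucrose enters, so dm/dt = −Q_out · (m/V).
Separate: dm/m = −Q_out dt/V(t) ⇒ ln(m/m₀) = −(Q_out/(Q_in−Q_out)) ln(V/V₀).
m = m₀ (V₀/V)^(Q_out/(Q_in−Q_out)) = 20.1 × (11.9/5.2955)^(-4.9059) = 0.37852 g.

0.379 g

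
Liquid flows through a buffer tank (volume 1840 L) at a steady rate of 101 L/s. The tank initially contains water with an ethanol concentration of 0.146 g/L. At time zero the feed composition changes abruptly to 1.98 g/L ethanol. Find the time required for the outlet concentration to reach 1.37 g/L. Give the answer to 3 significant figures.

20.1 s

Unsteady species balance (constant V, well mixed): V dC/dt = Q(C_in − C), so τ = V/Q = 18.218 s.
C(t) = C_in + (C₀ − C_in) e^(−t/τ). Set C = 1.37 and solve for t:
e^(−t/τ) = (C − C_in)/(C₀ − C_in) = (1.37 − 1.98)/(0.146 − 1.98) = 0.33261
t = −τ ln(…) = 18.218 × 1.1008 = 20.054 s.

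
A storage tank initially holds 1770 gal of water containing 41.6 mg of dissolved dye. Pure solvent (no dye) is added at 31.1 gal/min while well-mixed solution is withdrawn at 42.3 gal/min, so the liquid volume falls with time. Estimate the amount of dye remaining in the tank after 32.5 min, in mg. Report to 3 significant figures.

17.4 mg

Total volume: dV/dt = Q_in − Q_out = -11.200 gal/min, so V(t) = 1770 − 11.200 t and V(32.5) = 1406.0 gal.
Solute balance: dm/dt = 0 − Q_out C = −Q_out m/V(t).
dm/m = −Q_out dt/(V₀ − 11.200 t); integrating gives ln(m/m₀) = −(Q_out/(Q_in−Q_out)) ln(V/V₀).
m = m₀ (V₀/V)^(Q_out/(Q_in−Q_out)) = 41.6 × (1770/1406.0)^(-3.7768) = 17.437 mg.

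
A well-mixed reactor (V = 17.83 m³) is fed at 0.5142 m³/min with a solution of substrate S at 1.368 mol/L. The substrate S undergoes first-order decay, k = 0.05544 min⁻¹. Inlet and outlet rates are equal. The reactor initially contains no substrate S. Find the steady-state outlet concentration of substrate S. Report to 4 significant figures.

Accumulation = in − out − consumed: V dC/dt = Q C_in − Q C − k V C.
At steady state: 0 = Q C_in − (Q + kV) C_ss, so C_ss = Q C_in/(Q + kV).
C_ss = 0.5142·1.368/(0.5142 + 0.05544·17.83) = 0.703426/1.50270 = 0.468109 mol/L.

0.4681 mol/L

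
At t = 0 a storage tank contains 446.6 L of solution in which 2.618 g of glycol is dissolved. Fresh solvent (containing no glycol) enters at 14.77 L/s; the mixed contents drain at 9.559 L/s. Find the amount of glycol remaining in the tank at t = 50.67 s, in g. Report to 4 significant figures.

1.117 g

Total volume: dV/dt = Q_in − Q_out = 5.21100 L/s, so V(t) = 446.6 + 5.21100 t and V(50.67) = 710.641 L.
Species balance (pure solvent in): dm/dt = −Q_out · m/V(t).
Separate: dm/m = −Q_out dt/V(t) ⇒ ln(m/m₀) = −(Q_out/(Q_in−Q_out)) ln(V/V₀).
m = m₀ (V₀/V)^(Q_out/(Q_in−Q_out)) = 2.618 × (446.6/710.641)^(1.83439) = 1.11665 g.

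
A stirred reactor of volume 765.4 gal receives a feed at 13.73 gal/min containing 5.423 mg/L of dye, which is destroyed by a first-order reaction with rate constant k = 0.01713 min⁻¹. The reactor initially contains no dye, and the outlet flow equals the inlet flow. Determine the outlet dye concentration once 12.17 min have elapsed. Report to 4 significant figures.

0.9637 mg/L

Accumulation = in − out − consumed: V dC/dt = Q C_in − Q C − k V C.
This is linear with rate a = Q/V + k = 0.0350683 min⁻¹.
C_ss = Q C_in/(Q + kV) = 2.77400 mg/L; C(t) = C_ss + (C₀ − C_ss) e^(−a t).
C(12.17) = 2.77400 + (-2.77400)·e^(−0.0350683·12.17) = 2.77400 + (-2.77400)·0.652606 = 0.963671 mg/L.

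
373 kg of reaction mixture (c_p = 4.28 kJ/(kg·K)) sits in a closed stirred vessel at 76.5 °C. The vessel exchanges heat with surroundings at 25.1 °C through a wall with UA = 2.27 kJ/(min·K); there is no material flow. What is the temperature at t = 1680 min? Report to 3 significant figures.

29.8 °C

Lumped-capacitance energy balance: M c_p dT/dt = UA(T_amb − T).
dT/dt = (T_ss − T)/τ with T_ss = T_amb = 25.100 °C, τ = M c_p/UA = 373·4.28/2.27 = 703.28 min.
T approaches T_ss exponentially: T(t) = T_ss + (T₀ − T_ss) e^(−t/τ).
T(1680) = 25.100 + (51.400)·0.091738 = 29.815 °C.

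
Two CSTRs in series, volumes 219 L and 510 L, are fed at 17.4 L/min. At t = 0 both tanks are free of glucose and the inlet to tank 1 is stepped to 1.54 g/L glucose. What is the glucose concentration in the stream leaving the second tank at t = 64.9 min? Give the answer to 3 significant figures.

Each tank obeys Vᵢ dCᵢ/dt = Q(Cᵢ₋₁ − Cᵢ), so τᵢ = Vᵢ/Q.
τ₁ = 219/17.4 = 12.586 min; τ₂ = 510/17.4 = 29.310 min.
Solving the cascade with C₁(0)=C₂(0)=0 gives C₂(t) = C_in[1 − (τ₁ e^(−t/τ₁) − τ₂ e^(−t/τ₂))/(τ₁ − τ₂)].
At t = 64.9: e^(−t/τ₁) = 0.0057622, e^(−t/τ₂) = 0.10924.
C₂ = 1.54·[1 − (12.586·0.0057622 − 29.310·0.10924)/(-16.724)] = 1.54·0.81289 = 1.2519 g/L.

1.25 g/L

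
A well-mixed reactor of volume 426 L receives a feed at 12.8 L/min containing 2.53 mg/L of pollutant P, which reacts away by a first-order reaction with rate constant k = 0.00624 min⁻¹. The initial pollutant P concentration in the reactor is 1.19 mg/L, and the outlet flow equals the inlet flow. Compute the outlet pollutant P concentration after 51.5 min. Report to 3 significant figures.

1.96 mg/L

V dC/dt = Q(C_in − C) − k V C.
This is linear with rate a = Q/V + k = 0.036287 min⁻¹.
C_ss = Q C_in/(Q + kV) = 2.0949 mg/L; C(t) = C_ss + (C₀ − C_ss) e^(−a t).
C(51.5) = 2.0949 + (-0.90493)·e^(−0.036287·51.5) = 2.0949 + (-0.90493)·0.15431 = 1.9553 mg/L.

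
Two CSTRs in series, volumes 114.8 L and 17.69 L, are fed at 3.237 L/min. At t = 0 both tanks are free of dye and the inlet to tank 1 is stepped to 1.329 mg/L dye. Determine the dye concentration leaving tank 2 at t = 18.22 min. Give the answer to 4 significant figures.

Species balance on tank i: dCᵢ/dt = (Cᵢ₋₁ − Cᵢ)/τᵢ with τᵢ = Vᵢ/Q.
τ₁ = 114.8/3.237 = 35.4649 min; τ₂ = 17.69/3.237 = 5.46494 min.
Solving the cascade with C₁(0)=C₂(0)=0 gives C₂(t) = C_in[1 − (τ₁ e^(−t/τ₁) − τ₂ e^(−t/τ₂))/(τ₁ − τ₂)].
At t = 18.22: e^(−t/τ₁) = 0.598250, e^(−t/τ₂) = 0.0356509.
C₂ = 1.329·[1 − (35.4649·0.598250 − 5.46494·0.0356509)/(30.0000)] = 1.329·0.299265 = 0.397723 mg/L.

0.3977 mg/L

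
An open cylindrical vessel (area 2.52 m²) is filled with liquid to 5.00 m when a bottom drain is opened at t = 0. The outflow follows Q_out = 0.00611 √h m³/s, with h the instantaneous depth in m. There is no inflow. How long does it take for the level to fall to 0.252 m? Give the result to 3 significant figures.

A dh/dt = −Q_out = −0.00611 √h.
∫ h^(−1/2) dh = −(0.00611/A) ∫ dt, giving 2√h = 2√h₀ − (0.00611/A) t.
t = 2A(√h₀ − √h)/0.00611 = 2·2.52·(√5.00 − √0.252)/0.00611
  = 5.0400 × (2.2361 − 0.50200) / 0.00611 = 1430.4 s.

1430 s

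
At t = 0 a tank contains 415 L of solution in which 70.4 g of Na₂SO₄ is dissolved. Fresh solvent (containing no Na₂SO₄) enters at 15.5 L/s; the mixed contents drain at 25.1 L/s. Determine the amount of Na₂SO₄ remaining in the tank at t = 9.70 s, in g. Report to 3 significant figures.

Let m(t) be the amount of Na₂SO₄. Volume: V(t) = V₀ + (Q_in − Q_out) t = 415 − 9.6000 t; V(9.70) = 321.88 L.
Species balance (pure solvent in): dm/dt = −Q_out · m/V(t).
dm/m = −Q_out dt/(V₀ − 9.6000 t); integrating gives ln(m/m₀) = −(Q_out/(Q_in−Q_out)) ln(V/V₀).
m = m₀ (V₀/V)^(Q_out/(Q_in−Q_out)) = 70.4 × (415/321.88)^(-2.6146) = 36.228 g.

36.2 g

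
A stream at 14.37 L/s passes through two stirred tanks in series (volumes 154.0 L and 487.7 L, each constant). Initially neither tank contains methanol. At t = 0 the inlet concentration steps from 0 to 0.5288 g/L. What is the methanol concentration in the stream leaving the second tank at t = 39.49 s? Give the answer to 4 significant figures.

0.2935 g/L

Time constants: τᵢ = Vᵢ/Q for each well-mixed tank.
τ₁ = 154.0/14.37 = 10.7168 s; τ₂ = 487.7/14.37 = 33.9388 s.
Tank 1: C₁ = C_in(1 − e^(−t/τ₁)). Tank 2 (τ₁ ≠ τ₂): C₂ = C_in[1 − (τ₁ e^(−t/τ₁) − τ₂ e^(−t/τ₂))/(τ₁ − τ₂)].
At t = 39.49: e^(−t/τ₁) = 0.0251002, e^(−t/τ₂) = 0.312370.
C₂ = 0.5288·[1 − (10.7168·0.0251002 − 33.9388·0.312370)/(-23.2220)] = 0.5288·0.555057 = 0.293514 g/L.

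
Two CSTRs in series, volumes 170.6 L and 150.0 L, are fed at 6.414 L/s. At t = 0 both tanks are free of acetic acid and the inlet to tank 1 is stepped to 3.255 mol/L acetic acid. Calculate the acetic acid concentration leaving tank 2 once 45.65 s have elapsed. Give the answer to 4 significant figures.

Time constants: τᵢ = Vᵢ/Q for each well-mixed tank.
τ₁ = 170.6/6.414 = 26.5981 s; τ₂ = 150.0/6.414 = 23.3863 s.
Tank 1: C₁ = C_in(1 − e^(−t/τ₁)). Tank 2 (τ₁ ≠ τ₂): C₂ = C_in[1 − (τ₁ e^(−t/τ₁) − τ₂ e^(−t/τ₂))/(τ₁ − τ₂)].
At t = 45.65: e^(−t/τ₁) = 0.179732, e^(−t/τ₂) = 0.141991.
C₂ = 3.255·[1 − (26.5981·0.179732 − 23.3863·0.141991)/(3.21172)] = 3.255·0.545455 = 1.77546 mol/L.

1.775 mol/L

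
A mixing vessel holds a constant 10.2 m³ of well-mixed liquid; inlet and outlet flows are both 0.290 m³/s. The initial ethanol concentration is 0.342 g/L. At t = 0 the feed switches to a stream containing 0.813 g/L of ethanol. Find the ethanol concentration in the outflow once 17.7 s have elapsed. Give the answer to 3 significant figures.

0.528 g/L

Mass balance on the solute (V constant): V dC/dt = Q(C_in − C).
Time constant τ = V/Q = 10.2/0.290 = 35.172 s.
This is linear first-order; C(t) = C_in + (C₀ − C_in) e^(−t/τ).
C(17.7) = 0.813 + (0.342 − 0.813)·e^(−17.7/35.172) = 0.813 + (-0.47100)·0.60457 = 0.52825 g/L.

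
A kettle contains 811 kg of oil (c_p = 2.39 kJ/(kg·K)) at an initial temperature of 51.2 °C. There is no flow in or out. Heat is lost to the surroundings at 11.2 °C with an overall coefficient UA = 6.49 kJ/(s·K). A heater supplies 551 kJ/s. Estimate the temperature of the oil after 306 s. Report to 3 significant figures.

80.0 °C

Lumped-capacitance energy balance: M c_p dT/dt = UA(T_amb − T) + Q̇.
dT/dt = (T_ss − T)/τ with T_ss = T_amb + Q̇/UA = 11.2 + 551/6.49 = 96.100 °C, τ = M c_p/UA = 811·2.39/6.49 = 298.66 s.
T approaches T_ss exponentially: T(t) = T_ss + (T₀ − T_ss) e^(−t/τ).
T(306) = 96.100 + (-44.900)·0.35895 = 79.983 °C.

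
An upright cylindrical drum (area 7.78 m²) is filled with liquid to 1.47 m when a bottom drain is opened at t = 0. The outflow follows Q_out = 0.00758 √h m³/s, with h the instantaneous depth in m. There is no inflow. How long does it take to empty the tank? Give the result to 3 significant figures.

Mass balance (ρ constant): A dh/dt = −0.00758 √h.
Separate and integrate: 2(√h − √h₀) = −(0.00758/A) t.
Tank is empty when √h = 0: t_empty = 2A√h₀/0.00758.
t_empty = 2·7.78·√1.47/0.00758 = 15.560·1.2124/0.00758 = 2488.9 s.

2490 s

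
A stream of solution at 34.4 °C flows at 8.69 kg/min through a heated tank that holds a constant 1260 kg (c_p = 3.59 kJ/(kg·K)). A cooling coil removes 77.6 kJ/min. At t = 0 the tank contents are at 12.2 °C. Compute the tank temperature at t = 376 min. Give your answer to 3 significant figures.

M c_p dT/dt = ṁ c_p (T_in − T) − Q̇.
τ = M/ṁ = 144.99 min; T_ss = T_in − Q̇/(ṁ c_p) = 34.4 − 77.6/(8.69·3.59) = 31.913 °C.
T approaches T_ss exponentially: T(t) = T_ss + (T₀ − T_ss) e^(−t/τ).
T(376) = 31.913 + (-19.713)·e^(−376/144.99) = 31.913 + (-19.713)·0.074780 = 30.438 °C.

30.4 °C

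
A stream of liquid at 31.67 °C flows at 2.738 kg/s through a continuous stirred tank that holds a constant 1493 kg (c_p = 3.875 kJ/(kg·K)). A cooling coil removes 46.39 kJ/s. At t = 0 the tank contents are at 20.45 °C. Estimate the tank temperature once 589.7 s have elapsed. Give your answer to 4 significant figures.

24.98 °C

Heat balance on the well-mixed liquid: M c_p dT/dt = ṁ c_p (T_in − T) − 46.39.
τ = M/ṁ = 545.289 s; T_ss = T_in − Q̇/(ṁ c_p) = 31.67 − 46.39/(2.738·3.875) = 27.2976 °C.
Solution: T(t) = T_ss + (T₀ − T_ss) e^(−t/τ).
T(589.7) = 27.2976 + (-6.84761)·e^(−589.7/545.289) = 27.2976 + (-6.84761)·0.339105 = 24.9755 °C.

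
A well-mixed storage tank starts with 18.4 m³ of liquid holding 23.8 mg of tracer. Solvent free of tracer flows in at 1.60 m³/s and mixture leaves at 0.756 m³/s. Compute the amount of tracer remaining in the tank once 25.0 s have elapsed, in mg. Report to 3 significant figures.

12.0 mg

Let m(t) be the amount of tracer. Volume: V(t) = V₀ + (Q_in − Q_out) t = 18.4 + 0.84400 t; V(25.0) = 39.500 m³.
No tracer enters, so dm/dt = −Q_out · (m/V).
dm/m = −Q_out dt/(V₀ + 0.84400 t); integrating gives ln(m/m₀) = −(Q_out/(Q_in−Q_out)) ln(V/V₀).
m = m₀ (V₀/V)^(Q_out/(Q_in−Q_out)) = 23.8 × (18.4/39.500)^(0.89573) = 12.006 mg.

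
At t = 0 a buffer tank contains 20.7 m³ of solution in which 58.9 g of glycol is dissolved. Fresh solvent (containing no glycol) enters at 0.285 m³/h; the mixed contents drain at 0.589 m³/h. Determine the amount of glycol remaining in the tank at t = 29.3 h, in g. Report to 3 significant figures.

19.8 g

Total volume: dV/dt = Q_in − Q_out = -0.30400 m³/h, so V(t) = 20.7 − 0.30400 t and V(29.3) = 11.793 m³.
Species balance (pure solvent in): dm/dt = −Q_out · m/V(t).
dm/m = −Q_out dt/(V₀ − 0.30400 t); integrating gives ln(m/m₀) = −(Q_out/(Q_in−Q_out)) ln(V/V₀).
m = m₀ (V₀/V)^(Q_out/(Q_in−Q_out)) = 58.9 × (20.7/11.793)^(-1.9375) = 19.801 g.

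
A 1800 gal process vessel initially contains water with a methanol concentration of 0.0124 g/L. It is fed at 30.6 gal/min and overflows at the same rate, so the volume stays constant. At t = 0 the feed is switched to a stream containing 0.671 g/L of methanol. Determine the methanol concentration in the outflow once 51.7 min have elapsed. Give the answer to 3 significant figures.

0.398 g/L

Mass balance on the solute (V constant): V dC/dt = Q(C_in − C).
Rewrite as dC/dt + C/τ = C_in/τ, τ = V/Q = 58.824 min.
Integrating: C(t) = C_in + (C₀ − C_in) e^(−t/τ).
C(51.7) = 0.671 + (0.0124 − 0.671)·e^(−51.7/58.824) = 0.671 + (-0.65860)·0.41524 = 0.39752 g/L.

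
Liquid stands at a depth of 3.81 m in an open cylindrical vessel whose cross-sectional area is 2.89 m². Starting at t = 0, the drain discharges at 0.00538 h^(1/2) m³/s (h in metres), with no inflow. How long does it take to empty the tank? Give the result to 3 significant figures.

2100 s

With no inflow, A dh/dt = −0.00538 √h.
∫ h^(−1/2) dh = −(0.00538/A) ∫ dt, giving 2√h = 2√h₀ − (0.00538/A) t.
Set h = 0: 2√h₀ = (0.00538/A) t_empty ⇒ t_empty = 2A√h₀/0.00538.
t_empty = 2·2.89·√3.81/0.00538 = 5.7800·1.9519/0.00538 = 2097.0 s.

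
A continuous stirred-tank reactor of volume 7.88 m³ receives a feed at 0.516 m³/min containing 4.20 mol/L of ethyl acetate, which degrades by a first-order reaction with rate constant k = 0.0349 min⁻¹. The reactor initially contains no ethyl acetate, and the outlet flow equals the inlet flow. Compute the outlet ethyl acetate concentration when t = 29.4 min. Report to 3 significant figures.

2.60 mol/L

Species balance: V dC/dt = Q C_in − Q C − k V C.
This is linear with rate a = Q/V + k = 0.10038 min⁻¹.
C_ss = Q C_in/(Q + kV) = 2.7398 mol/L; C(t) = C_ss + (C₀ − C_ss) e^(−a t).
C(29.4) = 2.7398 + (-2.7398)·e^(−0.10038·29.4) = 2.7398 + (-2.7398)·0.052275 = 2.5966 mol/L.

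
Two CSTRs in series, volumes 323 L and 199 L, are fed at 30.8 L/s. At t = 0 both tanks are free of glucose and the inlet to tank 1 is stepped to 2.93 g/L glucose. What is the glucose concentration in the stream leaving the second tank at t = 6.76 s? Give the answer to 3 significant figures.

0.576 g/L

Each tank obeys Vᵢ dCᵢ/dt = Q(Cᵢ₋₁ − Cᵢ), so τᵢ = Vᵢ/Q.
τ₁ = 323/30.8 = 10.487 s; τ₂ = 199/30.8 = 6.4610 s.
Tank 1: C₁ = C_in(1 − e^(−t/τ₁)). Tank 2 (τ₁ ≠ τ₂): C₂ = C_in[1 − (τ₁ e^(−t/τ₁) − τ₂ e^(−t/τ₂))/(τ₁ − τ₂)].
At t = 6.76: e^(−t/τ₁) = 0.52487, e^(−t/τ₂) = 0.35124.
C₂ = 2.93·[1 − (10.487·0.52487 − 6.4610·0.35124)/(4.0260)] = 2.93·0.19649 = 0.57572 g/L.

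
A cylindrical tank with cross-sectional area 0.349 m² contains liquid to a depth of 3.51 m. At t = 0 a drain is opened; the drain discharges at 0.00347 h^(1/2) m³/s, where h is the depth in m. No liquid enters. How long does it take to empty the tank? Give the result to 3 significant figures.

377 s

With no inflow, A dh/dt = −0.00347 √h.
Separate and integrate: 2(√h − √h₀) = −(0.00347/A) t.
Set h = 0: 2√h₀ = (0.00347/A) t_empty ⇒ t_empty = 2A√h₀/0.00347.
t_empty = 2·0.349·√3.51/0.00347 = 0.69800·1.8735/0.00347 = 376.86 s.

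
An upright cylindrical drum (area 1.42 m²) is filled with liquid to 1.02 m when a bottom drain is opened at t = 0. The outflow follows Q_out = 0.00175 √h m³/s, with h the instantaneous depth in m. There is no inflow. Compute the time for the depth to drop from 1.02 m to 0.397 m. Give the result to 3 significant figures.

With no inflow, A dh/dt = −0.00175 √h.
∫ h^(−1/2) dh = −(0.00175/A) ∫ dt, giving 2√h = 2√h₀ − (0.00175/A) t.
t = 2A(√h₀ − √h)/0.00175 = 2·1.42·(√1.02 − √0.397)/0.00175
  = 2.8400 × (1.0100 − 0.63008) / 0.00175 = 616.48 s.

616 s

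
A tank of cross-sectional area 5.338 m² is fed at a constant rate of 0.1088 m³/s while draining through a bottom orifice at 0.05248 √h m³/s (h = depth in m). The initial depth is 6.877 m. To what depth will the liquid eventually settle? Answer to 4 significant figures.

4.298 m

Volume balance on the tank: A dh/dt = Q_in − 0.05248 √h. At steady state dh/dt = 0:
Q_in = 0.05248 √h_ss ⇒ √h_ss = 0.1088/0.05248 = 2.07317.
h_ss = 2.07317² = 4.29804 m. (Since h₀ = 6.877 m > h_ss, the level will fall toward this value.)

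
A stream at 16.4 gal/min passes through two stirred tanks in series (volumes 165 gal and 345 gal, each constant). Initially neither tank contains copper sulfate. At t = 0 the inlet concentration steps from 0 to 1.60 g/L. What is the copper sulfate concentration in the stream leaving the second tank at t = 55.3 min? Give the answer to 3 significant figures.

1.38 g/L

Each tank obeys Vᵢ dCᵢ/dt = Q(Cᵢ₋₁ − Cᵢ), so τᵢ = Vᵢ/Q.
τ₁ = 165/16.4 = 10.061 min; τ₂ = 345/16.4 = 21.037 min.
Tank 1: C₁ = C_in(1 − e^(−t/τ₁)). Tank 2 (τ₁ ≠ τ₂): C₂ = C_in[1 − (τ₁ e^(−t/τ₁) − τ₂ e^(−t/τ₂))/(τ₁ − τ₂)].
At t = 55.3: e^(−t/τ₁) = 0.0041012, e^(−t/τ₂) = 0.072168.
C₂ = 1.60·[1 − (10.061·0.0041012 − 21.037·0.072168)/(-10.976)] = 1.60·0.86544 = 1.3847 g/L.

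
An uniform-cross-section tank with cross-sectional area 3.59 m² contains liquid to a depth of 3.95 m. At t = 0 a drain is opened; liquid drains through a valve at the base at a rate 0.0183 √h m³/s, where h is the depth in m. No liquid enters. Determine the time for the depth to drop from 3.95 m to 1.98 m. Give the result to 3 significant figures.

228 s

A dh/dt = −Q_out = −0.0183 √h.
Separate and integrate: 2(√h − √h₀) = −(0.0183/A) t.
t = 2A(√h₀ − √h)/0.0183 = 2·3.59·(√3.95 − √1.98)/0.0183
  = 7.1800 × (1.9875 − 1.4071) / 0.0183 = 227.69 s.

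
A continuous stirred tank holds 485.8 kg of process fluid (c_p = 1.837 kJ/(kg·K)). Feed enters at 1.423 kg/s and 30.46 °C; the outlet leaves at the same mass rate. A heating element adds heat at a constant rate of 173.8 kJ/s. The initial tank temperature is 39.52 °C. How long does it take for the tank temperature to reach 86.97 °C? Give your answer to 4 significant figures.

M c_p dT/dt = ṁ c_p (T_in − T) + Q̇.
τ = M/ṁ = 341.391 s; T_ss = T_in + Q̇/(ṁ c_p) = 96.9468 °C.
T(t) = T_ss + (T₀ − T_ss) e^(−t/τ). Set T = 86.97:
e^(−t/τ) = (86.97 − 96.9468)/(39.52 − 96.9468) = 0.173731
t = −341.391 · ln(0.173731) = 597.519 s.

597.5 s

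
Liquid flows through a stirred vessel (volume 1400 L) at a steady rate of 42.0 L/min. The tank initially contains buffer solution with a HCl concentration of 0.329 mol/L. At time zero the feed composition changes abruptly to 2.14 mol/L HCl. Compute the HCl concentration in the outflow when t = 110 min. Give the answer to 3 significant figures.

2.07 mol/L

Unsteady species balance (constant V, well mixed): V dC/dt = Q(C_in − C).
Rewrite as dC/dt + C/τ = C_in/τ, τ = V/Q = 33.333 min.
C approaches C_in exponentially: C(t) = C_in + (C₀ − C_in) e^(−t/τ).
C(110) = 2.14 + (0.329 − 2.14)·e^(−110/33.333) = 2.14 + (-1.8110)·0.036883 = 2.0732 mol/L.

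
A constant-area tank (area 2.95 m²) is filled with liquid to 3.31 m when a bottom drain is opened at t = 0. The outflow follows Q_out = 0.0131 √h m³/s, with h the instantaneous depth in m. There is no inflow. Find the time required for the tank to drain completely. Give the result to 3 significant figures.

A dh/dt = −Q_out = −0.0131 √h.
Separate and integrate: 2(√h − √h₀) = −(0.0131/A) t.
Tank is empty when √h = 0: t_empty = 2A√h₀/0.0131.
t_empty = 2·2.95·√3.31/0.0131 = 5.9000·1.8193/0.0131 = 819.40 s.

819 s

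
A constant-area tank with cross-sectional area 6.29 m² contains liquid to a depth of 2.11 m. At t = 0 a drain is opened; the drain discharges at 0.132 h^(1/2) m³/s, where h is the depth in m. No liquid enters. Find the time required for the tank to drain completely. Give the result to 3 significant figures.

138 s

With no inflow, A dh/dt = −0.132 √h.
Separate and integrate: 2(√h − √h₀) = −(0.132/A) t.
Set h = 0: 2√h₀ = (0.132/A) t_empty ⇒ t_empty = 2A√h₀/0.132.
t_empty = 2·6.29·√2.11/0.132 = 12.580·1.4526/0.132 = 138.44 s.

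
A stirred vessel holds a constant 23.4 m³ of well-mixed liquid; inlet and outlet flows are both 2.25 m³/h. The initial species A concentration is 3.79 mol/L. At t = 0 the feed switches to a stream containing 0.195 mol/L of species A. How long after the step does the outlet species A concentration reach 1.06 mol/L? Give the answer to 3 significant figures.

14.8 h

Transient balance on the dissolved component: V dC/dt = Q(C_in − C), so τ = V/Q = 10.400 h.
C(t) = C_in + (C₀ − C_in) e^(−t/τ). Set C = 1.06 and solve for t:
e^(−t/τ) = (C − C_in)/(C₀ − C_in) = (1.06 − 0.195)/(3.79 − 0.195) = 0.24061
t = −τ ln(…) = 10.400 × 1.4246 = 14.816 h.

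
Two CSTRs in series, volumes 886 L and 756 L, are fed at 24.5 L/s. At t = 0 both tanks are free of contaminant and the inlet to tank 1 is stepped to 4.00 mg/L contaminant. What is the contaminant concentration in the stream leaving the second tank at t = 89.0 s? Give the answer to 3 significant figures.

2.97 mg/L

Time constants: τᵢ = Vᵢ/Q for each well-mixed tank.
τ₁ = 886/24.5 = 36.163 s; τ₂ = 756/24.5 = 30.857 s.
Tank 1: C₁ = C_in(1 − e^(−t/τ₁)). Tank 2 (τ₁ ≠ τ₂): C₂ = C_in[1 − (τ₁ e^(−t/τ₁) − τ₂ e^(−t/τ₂))/(τ₁ − τ₂)].
At t = 89.0: e^(−t/τ₁) = 0.085344, e^(−t/τ₂) = 0.055896.
C₂ = 4.00·[1 − (36.163·0.085344 − 30.857·0.055896)/(5.3061)] = 4.00·0.74340 = 2.9736 mg/L.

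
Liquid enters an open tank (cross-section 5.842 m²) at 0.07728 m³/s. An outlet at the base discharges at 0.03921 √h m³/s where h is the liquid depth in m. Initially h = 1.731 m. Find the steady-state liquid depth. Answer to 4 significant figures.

3.885 m

Level balance: A dh/dt = 0.07728 − 0.03921 √h. Setting dh/dt = 0:
Q_in = 0.03921 √h_ss ⇒ √h_ss = 0.07728/0.03921 = 1.97093.
h_ss = 1.97093² = 3.88455 m. (Since h₀ = 1.731 m < h_ss, the level will rise toward this value.)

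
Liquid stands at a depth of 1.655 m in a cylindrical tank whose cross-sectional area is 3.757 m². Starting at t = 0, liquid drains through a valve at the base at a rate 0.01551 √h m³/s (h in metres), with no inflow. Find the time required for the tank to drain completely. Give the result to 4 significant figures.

Accumulation of liquid (constant cross-section A): A dh/dt = −0.01551 √h.
∫ h^(−1/2) dh = −(0.01551/A) ∫ dt, giving 2√h = 2√h₀ − (0.01551/A) t.
Tank is empty when √h = 0: t_empty = 2A√h₀/0.01551.
t_empty = 2·3.757·√1.655/0.01551 = 7.51400·1.28647/0.01551 = 623.244 s.

623.2 s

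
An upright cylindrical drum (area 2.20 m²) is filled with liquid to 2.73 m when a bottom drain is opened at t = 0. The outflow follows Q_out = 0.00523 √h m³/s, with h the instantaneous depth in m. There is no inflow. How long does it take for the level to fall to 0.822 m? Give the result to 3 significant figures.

627 s

A dh/dt = −Q_out = −0.00523 √h.
This is separable: 2 d(√h)/dt = −0.00523/A, so √h = √h₀ − (0.00523/(2A)) t.
t = 2A(√h₀ − √h)/0.00523 = 2·2.20·(√2.73 − √0.822)/0.00523
  = 4.4000 × (1.6523 − 0.90664) / 0.00523 = 627.30 s.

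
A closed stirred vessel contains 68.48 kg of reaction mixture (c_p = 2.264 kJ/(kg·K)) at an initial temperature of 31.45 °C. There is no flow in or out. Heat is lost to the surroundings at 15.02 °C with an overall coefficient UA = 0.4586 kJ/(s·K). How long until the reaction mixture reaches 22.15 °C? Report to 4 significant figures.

282.2 s

Unsteady energy balance on the tank contents: M c_p dT/dt = −UA(T − T_amb).
τ = M c_p/UA = 338.070 s; T_ss = T_amb = 15.0200 °C.
T(t) = T_ss + (T₀ − T_ss)e^(−t/τ); set T = 22.15:
t = −τ ln[(T − T_ss)/(T₀ − T_ss)] = −338.070 · ln(0.433962) = 282.220 s.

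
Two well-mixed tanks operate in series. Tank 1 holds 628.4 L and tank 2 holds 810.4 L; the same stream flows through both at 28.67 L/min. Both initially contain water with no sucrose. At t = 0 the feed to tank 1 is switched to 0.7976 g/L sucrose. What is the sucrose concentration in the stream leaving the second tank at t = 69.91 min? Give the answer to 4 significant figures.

Species balance on tank i: dCᵢ/dt = (Cᵢ₋₁ − Cᵢ)/τᵢ with τᵢ = Vᵢ/Q.
τ₁ = 628.4/28.67 = 21.9184 min; τ₂ = 810.4/28.67 = 28.2665 min.
Tank 1: C₁ = C_in(1 − e^(−t/τ₁)). Tank 2 (τ₁ ≠ τ₂): C₂ = C_in[1 − (τ₁ e^(−t/τ₁) − τ₂ e^(−t/τ₂))/(τ₁ − τ₂)].
At t = 69.91: e^(−t/τ₁) = 0.0411900, e^(−t/τ₂) = 0.0843106.
C₂ = 0.7976·[1 − (21.9184·0.0411900 − 28.2665·0.0843106)/(-6.34810)] = 0.7976·0.766805 = 0.611603 g/L.

0.6116 g/L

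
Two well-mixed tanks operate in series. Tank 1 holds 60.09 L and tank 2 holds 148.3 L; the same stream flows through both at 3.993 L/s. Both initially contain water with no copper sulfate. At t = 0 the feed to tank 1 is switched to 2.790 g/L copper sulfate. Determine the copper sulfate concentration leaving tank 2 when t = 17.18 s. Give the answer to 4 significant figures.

Species balance on tank i: dCᵢ/dt = (Cᵢ₋₁ − Cᵢ)/τᵢ with τᵢ = Vᵢ/Q.
τ₁ = 60.09/3.993 = 15.0488 s; τ₂ = 148.3/3.993 = 37.1400 s.
Tank 1: C₁ = C_in(1 − e^(−t/τ₁)). Tank 2 (τ₁ ≠ τ₂): C₂ = C_in[1 − (τ₁ e^(−t/τ₁) − τ₂ e^(−t/τ₂))/(τ₁ − τ₂)].
At t = 17.18: e^(−t/τ₁) = 0.319302, e^(−t/τ₂) = 0.629661.
C₂ = 2.790·[1 − (15.0488·0.319302 − 37.1400·0.629661)/(-22.0912)] = 2.790·0.158918 = 0.443382 g/L.

0.4434 g/L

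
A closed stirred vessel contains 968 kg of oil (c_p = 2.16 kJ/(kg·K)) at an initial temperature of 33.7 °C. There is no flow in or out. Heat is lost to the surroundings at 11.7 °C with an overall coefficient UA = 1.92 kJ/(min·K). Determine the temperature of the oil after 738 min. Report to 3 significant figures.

22.9 °C

M c_p dT/dt = −UA(T − T_amb).
dT/dt = (T_ss − T)/τ with T_ss = T_amb = 11.700 °C, τ = M c_p/UA = 968·2.16/1.92 = 1089.0 min.
Solution: T(t) = T_ss + (T₀ − T_ss) e^(−t/τ).
T(738) = 11.700 + (22.000)·0.50779 = 22.871 °C.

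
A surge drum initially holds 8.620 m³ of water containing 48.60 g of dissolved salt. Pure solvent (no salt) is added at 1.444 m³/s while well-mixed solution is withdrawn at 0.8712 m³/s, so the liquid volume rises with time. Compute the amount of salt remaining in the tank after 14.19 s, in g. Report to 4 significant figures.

17.70 g

Let m(t) be the amount of salt. Volume: V(t) = V₀ + (Q_in − Q_out) t = 8.620 + 0.572800 t; V(14.19) = 16.7480 m³.
No salt enters, so dm/dt = −Q_out · (m/V).
Separate: dm/m = −Q_out dt/V(t) ⇒ ln(m/m₀) = −(Q_out/(Q_in−Q_out)) ln(V/V₀).
m = m₀ (V₀/V)^(Q_out/(Q_in−Q_out)) = 48.60 × (8.620/16.7480)^(1.52095) = 17.6974 g.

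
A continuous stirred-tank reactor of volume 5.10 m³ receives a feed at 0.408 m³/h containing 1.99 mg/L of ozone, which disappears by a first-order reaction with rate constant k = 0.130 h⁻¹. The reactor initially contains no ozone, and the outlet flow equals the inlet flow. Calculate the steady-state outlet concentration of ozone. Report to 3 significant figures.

Species balance: V dC/dt = Q C_in − Q C − k V C.
At steady state: 0 = Q C_in − (Q + kV) C_ss, so C_ss = Q C_in/(Q + kV).
C_ss = 0.408·1.99/(0.408 + 0.130·5.10) = 0.81192/1.0710 = 0.75810 mg/L.

0.758 mg/L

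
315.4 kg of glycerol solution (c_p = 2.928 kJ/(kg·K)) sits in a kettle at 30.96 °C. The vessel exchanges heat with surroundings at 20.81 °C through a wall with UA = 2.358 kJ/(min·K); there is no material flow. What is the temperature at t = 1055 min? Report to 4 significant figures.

Unsteady energy balance on the tank contents: M c_p dT/dt = −UA(T − T_amb).
dT/dt = (T_ss − T)/τ with T_ss = T_amb = 20.8100 °C, τ = M c_p/UA = 315.4·2.928/2.358 = 391.642 min.
This is linear first-order; T(t) = T_ss + (T₀ − T_ss) e^(−t/τ).
T(1055) = 20.8100 + (10.1500)·0.0676243 = 21.4964 °C.

21.50 °C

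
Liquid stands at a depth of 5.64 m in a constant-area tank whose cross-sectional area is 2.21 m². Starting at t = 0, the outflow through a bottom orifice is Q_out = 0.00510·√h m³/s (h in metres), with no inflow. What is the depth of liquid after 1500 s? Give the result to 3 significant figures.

With no inflow, A dh/dt = −0.00510 √h.
This is separable: 2 d(√h)/dt = −0.00510/A, so √h = √h₀ − (0.00510/(2A)) t.
√h = √5.64 − 0.00510·1500/(2·2.21) = 2.3749 − 1.7308 = 0.64410.
h = 0.64410² = 0.41486 m.

0.415 m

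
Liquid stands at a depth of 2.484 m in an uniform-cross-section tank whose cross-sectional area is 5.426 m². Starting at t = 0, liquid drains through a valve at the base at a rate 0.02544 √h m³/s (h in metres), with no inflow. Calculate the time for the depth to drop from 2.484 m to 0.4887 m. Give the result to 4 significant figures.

374.1 s

Unsteady balance on liquid volume: A dh/dt = −0.02544 √h.
This is separable: 2 d(√h)/dt = −0.02544/A, so √h = √h₀ − (0.02544/(2A)) t.
t = 2A(√h₀ − √h)/0.02544 = 2·5.426·(√2.484 − √0.4887)/0.02544
  = 10.8520 × (1.57607 − 0.699071) / 0.02544 = 374.104 s.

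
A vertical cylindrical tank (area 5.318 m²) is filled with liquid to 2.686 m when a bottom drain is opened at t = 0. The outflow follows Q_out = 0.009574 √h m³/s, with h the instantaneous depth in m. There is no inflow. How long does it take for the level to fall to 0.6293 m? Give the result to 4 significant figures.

939.4 s

With no inflow, A dh/dt = −0.009574 √h.
∫ h^(−1/2) dh = −(0.009574/A) ∫ dt, giving 2√h = 2√h₀ − (0.009574/A) t.
t = 2A(√h₀ − √h)/0.009574 = 2·5.318·(√2.686 − √0.6293)/0.009574
  = 10.6360 × (1.63890 − 0.793284) / 0.009574 = 939.418 s.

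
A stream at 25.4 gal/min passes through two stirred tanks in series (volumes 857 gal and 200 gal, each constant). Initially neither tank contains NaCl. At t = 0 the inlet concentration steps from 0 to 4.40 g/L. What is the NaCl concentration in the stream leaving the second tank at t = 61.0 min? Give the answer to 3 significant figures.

3.46 g/L

Time constants: τᵢ = Vᵢ/Q for each well-mixed tank.
τ₁ = 857/25.4 = 33.740 min; τ₂ = 200/25.4 = 7.8740 min.
Tank 1: C₁ = C_in(1 − e^(−t/τ₁)). Tank 2 (τ₁ ≠ τ₂): C₂ = C_in[1 − (τ₁ e^(−t/τ₁) − τ₂ e^(−t/τ₂))/(τ₁ − τ₂)].
At t = 61.0: e^(−t/τ₁) = 0.16399, e^(−t/τ₂) = 0.00043204.
C₂ = 4.40·[1 − (33.740·0.16399 − 7.8740·0.00043204)/(25.866)] = 4.40·0.78622 = 3.4594 g/L.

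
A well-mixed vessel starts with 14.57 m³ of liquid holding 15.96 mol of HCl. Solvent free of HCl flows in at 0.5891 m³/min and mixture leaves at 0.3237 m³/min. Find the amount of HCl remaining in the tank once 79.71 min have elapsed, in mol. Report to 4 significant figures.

5.345 mol

Total volume: dV/dt = Q_in − Q_out = 0.265400 m³/min, so V(t) = 14.57 + 0.265400 t and V(79.71) = 35.7250 m³.
Species balance (pure solvent in): dm/dt = −Q_out · m/V(t).
dm/m = −Q_out dt/(V₀ + 0.265400 t); integrating gives ln(m/m₀) = −(Q_out/(Q_in−Q_out)) ln(V/V₀).
m = m₀ (V₀/V)^(Q_out/(Q_in−Q_out)) = 15.96 × (14.57/35.7250)^(1.21967) = 5.34510 mol.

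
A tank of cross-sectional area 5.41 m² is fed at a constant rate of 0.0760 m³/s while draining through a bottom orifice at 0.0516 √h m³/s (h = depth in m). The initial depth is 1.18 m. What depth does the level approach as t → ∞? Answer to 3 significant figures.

2.17 m

A dh/dt = Q_in − 0.0516 √h. Steady state requires inflow = outflow:
Q_in = 0.0516 √h_ss ⇒ √h_ss = 0.0760/0.0516 = 1.4729.
h_ss = 1.4729² = 2.1693 m. (Since h₀ = 1.18 m < h_ss, the level will rise toward this value.)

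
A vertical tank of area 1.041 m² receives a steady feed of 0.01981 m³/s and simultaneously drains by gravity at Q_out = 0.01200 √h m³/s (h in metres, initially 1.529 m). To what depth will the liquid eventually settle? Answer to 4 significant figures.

2.725 m

A dh/dt = Q_in − 0.01200 √h. Steady state requires inflow = outflow:
Q_in = 0.01200 √h_ss ⇒ √h_ss = 0.01981/0.01200 = 1.65083.
h_ss = 1.65083² = 2.72525 m. (Since h₀ = 1.529 m < h_ss, the level will rise toward this value.)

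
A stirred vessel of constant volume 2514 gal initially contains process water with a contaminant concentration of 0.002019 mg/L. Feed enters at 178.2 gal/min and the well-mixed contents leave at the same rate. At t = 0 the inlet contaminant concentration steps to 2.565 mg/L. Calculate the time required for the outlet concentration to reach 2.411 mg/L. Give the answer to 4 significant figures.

39.67 min

Accumulation = in − out for the solute gives V dC/dt = Q(C_in − C), so τ = V/Q = 14.1077 min.
C(t) = C_in + (C₀ − C_in) e^(−t/τ). Set C = 2.411 and solve for t:
e^(−t/τ) = (C − C_in)/(C₀ − C_in) = (2.411 − 2.565)/(0.002019 − 2.565) = 0.0600863
t = −τ ln(…) = 14.1077 × 2.81197 = 39.6706 min.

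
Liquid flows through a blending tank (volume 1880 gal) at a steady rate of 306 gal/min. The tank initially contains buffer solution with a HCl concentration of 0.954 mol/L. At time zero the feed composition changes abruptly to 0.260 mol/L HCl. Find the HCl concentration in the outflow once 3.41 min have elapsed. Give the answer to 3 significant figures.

Unsteady species balance (constant V, well mixed): V dC/dt = Q(C_in − C).
Time constant τ = V/Q = 1880/306 = 6.1438 min.
This is linear first-order; C(t) = C_in + (C₀ − C_in) e^(−t/τ).
C(3.41) = 0.260 + (0.954 − 0.260)·e^(−3.41/6.1438) = 0.260 + (0.69400)·0.57405 = 0.65839 mol/L.

0.658 mol/L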